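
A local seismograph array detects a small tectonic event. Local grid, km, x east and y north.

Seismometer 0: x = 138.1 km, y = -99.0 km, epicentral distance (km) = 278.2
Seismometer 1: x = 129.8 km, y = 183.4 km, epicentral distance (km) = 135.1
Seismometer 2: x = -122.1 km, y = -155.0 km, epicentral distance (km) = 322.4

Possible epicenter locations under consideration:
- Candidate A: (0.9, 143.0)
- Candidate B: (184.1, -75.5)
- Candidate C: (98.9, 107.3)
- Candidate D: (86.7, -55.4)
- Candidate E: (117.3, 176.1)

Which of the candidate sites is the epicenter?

Candidate A

For each candidate, compare |candidate − station| to the reported distance:
Candidate A: residuals Seismometer 0 0.0, Seismometer 1 0.0, Seismometer 2 0.0 → max 0.0 km
Candidate B: residuals Seismometer 0 226.5, Seismometer 1 129.4, Seismometer 2 6.0 → max 226.5 km
Candidate C: residuals Seismometer 0 68.2, Seismometer 1 53.0, Seismometer 2 20.6 → max 68.2 km
Candidate D: residuals Seismometer 0 210.8, Seismometer 1 107.6, Seismometer 2 91.1 → max 210.8 km
Candidate E: residuals Seismometer 0 2.3, Seismometer 1 120.6, Seismometer 2 86.2 → max 120.6 km
Only Candidate A has all residuals ≈ 0.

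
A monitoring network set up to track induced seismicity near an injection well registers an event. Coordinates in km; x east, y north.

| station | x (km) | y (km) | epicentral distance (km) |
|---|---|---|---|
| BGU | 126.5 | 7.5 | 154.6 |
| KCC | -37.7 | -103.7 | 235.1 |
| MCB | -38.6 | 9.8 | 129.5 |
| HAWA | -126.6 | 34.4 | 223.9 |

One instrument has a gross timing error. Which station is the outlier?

Solve using three stations at a time. Using BGU, KCC, MCB (subtract circle equations pairwise → linear system) gives (x, y) ≈ (23.9, 123.2).
Distances from that point to each station vs reported:
  BGU: calculated 154.6 vs reported 154.6 → residual 0.0 km
  KCC: calculated 235.1 vs reported 235.1 → residual 0.0 km
  MCB: calculated 129.5 vs reported 129.5 → residual 0.0 km
  HAWA: calculated 174.8 vs reported 223.9 → residual 49.1 km
BGU, KCC, MCB are mutually consistent (residuals ≈ 0); HAWA is off by 49.1 km.

HAWA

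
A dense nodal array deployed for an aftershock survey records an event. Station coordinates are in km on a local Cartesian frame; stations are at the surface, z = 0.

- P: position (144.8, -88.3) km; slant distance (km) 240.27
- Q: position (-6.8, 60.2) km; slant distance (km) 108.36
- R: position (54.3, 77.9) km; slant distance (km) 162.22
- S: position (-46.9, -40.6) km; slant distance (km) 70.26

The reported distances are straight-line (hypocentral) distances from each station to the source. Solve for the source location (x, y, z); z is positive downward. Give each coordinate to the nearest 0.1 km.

(-74.0, -5.2, 54.3)

Each station gives a sphere (x−x_i)² + (y−y_i)² + z² = d_i² (stations at z=0).
Subtracting the P sphere from Q and R: z² cancels, leaving linear equations in x and y:
-303.2 x + 297.0 y = 20894.13
-181.0 x + 332.4 y = 11667.31
Solving: x ≈ -74.001, y ≈ -5.195 km (keep extra digits for the depth step; rounded: -74.0, -5.2).
Then from the P sphere: z² = 240.27² − (x − 144.8)² − (y + 88.3)² with x = -74.001, y = -5.195, so z ≈ 54.308 ≈ 54.3 km.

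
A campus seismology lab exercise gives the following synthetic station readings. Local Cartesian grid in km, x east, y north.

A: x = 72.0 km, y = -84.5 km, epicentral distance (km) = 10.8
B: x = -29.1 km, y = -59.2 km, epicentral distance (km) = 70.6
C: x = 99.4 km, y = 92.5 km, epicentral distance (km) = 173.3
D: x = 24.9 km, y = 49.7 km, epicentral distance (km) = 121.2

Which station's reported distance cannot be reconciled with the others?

Solve using three stations at a time. Using B, C, D (subtract circle equations pairwise → linear system) gives (x, y) ≈ (40.5, -70.4).
Distances from that point to each station vs reported:
  A: calculated 34.5 vs reported 10.8 → residual 23.7 km
  B: calculated 70.5 vs reported 70.6 → residual 0.1 km
  C: calculated 173.3 vs reported 173.3 → residual 0.0 km
  D: calculated 121.1 vs reported 121.2 → residual 0.1 km
B, C, D are mutually consistent (residuals ≈ 0); A is off by 23.7 km.

A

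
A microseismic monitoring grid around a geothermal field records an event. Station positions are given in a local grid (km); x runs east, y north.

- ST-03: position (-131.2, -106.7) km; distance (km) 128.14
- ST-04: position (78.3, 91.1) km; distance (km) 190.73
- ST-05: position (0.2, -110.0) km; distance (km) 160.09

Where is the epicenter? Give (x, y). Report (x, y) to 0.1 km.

Circle about each station: (x + 131.2)² + (y + 106.7)² = 128.14²; (x − 78.3)² + (y − 91.1)² = 190.73²; (x − 0.2)² + (y + 110.0)² = 160.09².
Subtracting pairs of circle equations eliminates x²+y² and gives linear equations (the radical axes):
419.0 x + 395.6 y = -34126.30
262.8 x − 6.6 y = -25707.24
Solving the 2×2 system: x ≈ -97.4, y ≈ 16.9 km.
Check against ST-03 (with the unrounded x, y): √((x + 131.2)²+(y + 106.7)²) = 128.13 ≈ 128.14 km. ✓

(-97.4, 16.9)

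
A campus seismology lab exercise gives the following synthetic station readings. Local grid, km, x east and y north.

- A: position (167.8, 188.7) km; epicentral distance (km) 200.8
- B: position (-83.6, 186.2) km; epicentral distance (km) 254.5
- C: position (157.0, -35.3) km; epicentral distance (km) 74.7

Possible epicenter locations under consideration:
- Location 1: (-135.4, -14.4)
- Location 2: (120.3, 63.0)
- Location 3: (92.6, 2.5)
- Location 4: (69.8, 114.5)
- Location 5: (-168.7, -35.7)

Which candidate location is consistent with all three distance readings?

Location 3

For each candidate, compare |candidate − station| to the reported distance:
Location 1: residuals A 164.1, B 47.3, C 218.4 → max 218.4 km
Location 2: residuals A 66.4, B 16.3, C 30.2 → max 66.4 km
Location 3: residuals A 0.0, B 0.0, C 0.0 → max 0.0 km
Location 4: residuals A 77.9, B 85.2, C 98.6 → max 98.6 km
Location 5: residuals A 203.7, B 16.8, C 251.0 → max 251.0 km
Only Location 3 has all residuals ≈ 0.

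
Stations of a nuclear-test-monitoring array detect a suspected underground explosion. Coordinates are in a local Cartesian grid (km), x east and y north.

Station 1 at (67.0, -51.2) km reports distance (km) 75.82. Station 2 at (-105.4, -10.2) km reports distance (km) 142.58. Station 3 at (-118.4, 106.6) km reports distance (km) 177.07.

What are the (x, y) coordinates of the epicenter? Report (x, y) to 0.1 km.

x ≈ 34.5 km, y ≈ 17.3 km

Circle about each station: (x − 67.0)² + (y + 51.2)² = 75.82²; (x + 105.4)² + (y + 10.2)² = 142.58²; (x + 118.4)² + (y − 106.6)² = 177.07².
Subtracting the Station 1 equation from the Station 2 and Station 3 equations removes the quadratic terms:
-344.8 x + 82.0 y = -10477.62
-370.8 x + 315.6 y = -7333.43
Solving the 2×2 system: x ≈ 34.5, y ≈ 17.3 km.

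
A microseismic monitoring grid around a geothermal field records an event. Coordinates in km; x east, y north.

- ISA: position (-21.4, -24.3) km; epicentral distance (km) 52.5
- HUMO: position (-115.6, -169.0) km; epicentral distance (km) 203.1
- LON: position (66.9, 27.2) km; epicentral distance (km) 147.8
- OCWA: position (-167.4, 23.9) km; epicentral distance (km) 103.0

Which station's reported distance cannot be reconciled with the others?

Solve using three stations at a time. Using ISA, LON, OCWA (subtract circle equations pairwise → linear system) gives (x, y) ≈ (-73.6, -18.7).
Distances from that point to each station vs reported:
  ISA: calculated 52.5 vs reported 52.5 → residual 0.0 km
  HUMO: calculated 156.1 vs reported 203.1 → residual 47.0 km
  LON: calculated 147.8 vs reported 147.8 → residual 0.0 km
  OCWA: calculated 103.0 vs reported 103.0 → residual 0.0 km
ISA, LON, OCWA are mutually consistent (residuals ≈ 0); HUMO is off by 47.0 km.

HUMO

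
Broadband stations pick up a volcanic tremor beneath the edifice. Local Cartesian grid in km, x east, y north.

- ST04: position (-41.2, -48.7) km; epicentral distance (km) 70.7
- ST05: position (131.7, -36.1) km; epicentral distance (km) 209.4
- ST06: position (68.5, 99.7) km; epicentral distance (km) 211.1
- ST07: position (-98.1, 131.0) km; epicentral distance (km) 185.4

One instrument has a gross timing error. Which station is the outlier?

ST04

Solve using three stations at a time. Using ST05, ST06, ST07 (subtract circle equations pairwise → linear system) gives (x, y) ≈ (-77.1, -53.3).
Distances from that point to each station vs reported:
  ST04: calculated 36.2 vs reported 70.7 → residual 34.5 km
  ST05: calculated 209.5 vs reported 209.4 → residual 0.1 km
  ST06: calculated 211.2 vs reported 211.1 → residual 0.1 km
  ST07: calculated 185.5 vs reported 185.4 → residual 0.1 km
ST05, ST06, ST07 are mutually consistent (residuals ≈ 0); ST04 is off by 34.5 km.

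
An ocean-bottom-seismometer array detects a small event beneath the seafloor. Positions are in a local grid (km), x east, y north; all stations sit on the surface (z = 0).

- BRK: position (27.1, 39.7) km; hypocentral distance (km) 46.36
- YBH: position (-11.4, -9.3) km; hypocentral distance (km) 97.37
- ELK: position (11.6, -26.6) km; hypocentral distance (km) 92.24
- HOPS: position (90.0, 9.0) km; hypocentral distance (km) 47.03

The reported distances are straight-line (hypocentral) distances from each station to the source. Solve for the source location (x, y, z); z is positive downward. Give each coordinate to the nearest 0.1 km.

Each station gives a sphere (x−x_i)² + (y−y_i)² + z² = d_i² (stations at z=0).
Subtracting the BRK sphere from YBH and ELK: z² cancels, leaving linear equations in x and y:
-77.0 x − 98.0 y = -9425.72
-31.0 x − 132.6 y = -7827.35
Solving: x ≈ 67.311, y ≈ 43.293 km (keep extra digits for the depth step; rounded: 67.3, 43.3).
Then from the BRK sphere: z² = 46.36² − (x − 27.1)² − (y − 39.7)² with x = 67.311, y = 43.293, so z ≈ 22.791 ≈ 22.8 km.
Check against HOPS (with the unrounded solution): distance 47.01 ≈ 47.03 km. ✓

(67.3, 43.3, 22.8)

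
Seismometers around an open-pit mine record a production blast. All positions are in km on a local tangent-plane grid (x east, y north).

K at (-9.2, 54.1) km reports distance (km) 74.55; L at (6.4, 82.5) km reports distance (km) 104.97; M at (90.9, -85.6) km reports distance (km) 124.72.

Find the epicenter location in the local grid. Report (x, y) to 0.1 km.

x ≈ -15.3 km, y ≈ -20.2 km

Circle about each station: (x + 9.2)² + (y − 54.1)² = 74.55²; (x − 6.4)² + (y − 82.5)² = 104.97²; (x − 90.9)² + (y + 85.6)² = 124.72².
Subtracting pairs of circle equations eliminates x²+y² and gives linear equations (the radical axes):
31.2 x + 56.8 y = -1625.24
200.2 x − 279.4 y = 2581.34
Solving the 2×2 system: x ≈ -15.3, y ≈ -20.2 km.
Check against K (with the unrounded x, y): √((x + 9.2)²+(y − 54.1)²) = 74.56 ≈ 74.55 km. ✓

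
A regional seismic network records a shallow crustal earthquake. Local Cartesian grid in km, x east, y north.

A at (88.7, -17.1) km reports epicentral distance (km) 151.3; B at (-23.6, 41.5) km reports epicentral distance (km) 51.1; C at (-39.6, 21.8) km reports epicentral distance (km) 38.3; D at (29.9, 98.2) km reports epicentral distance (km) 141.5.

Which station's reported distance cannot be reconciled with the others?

Solve using three stations at a time. Using A, C, D (subtract circle equations pairwise → linear system) gives (x, y) ≈ (-62.4, -9.1).
Distances from that point to each station vs reported:
  A: calculated 151.3 vs reported 151.3 → residual 0.0 km
  B: calculated 63.7 vs reported 51.1 → residual 12.6 km
  C: calculated 38.4 vs reported 38.3 → residual 0.1 km
  D: calculated 141.5 vs reported 141.5 → residual 0.0 km
A, C, D are mutually consistent (residuals ≈ 0); B is off by 12.6 km.

B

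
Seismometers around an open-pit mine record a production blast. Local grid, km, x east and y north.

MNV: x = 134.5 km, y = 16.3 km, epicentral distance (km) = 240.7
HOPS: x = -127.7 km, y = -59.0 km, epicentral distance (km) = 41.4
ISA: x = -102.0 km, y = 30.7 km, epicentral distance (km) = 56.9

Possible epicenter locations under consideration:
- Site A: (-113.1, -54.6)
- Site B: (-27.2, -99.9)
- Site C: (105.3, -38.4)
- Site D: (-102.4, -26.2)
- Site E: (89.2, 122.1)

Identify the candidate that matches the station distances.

For each candidate, compare |candidate − station| to the reported distance:
Site A: residuals MNV 16.9, HOPS 26.2, ISA 29.1 → max 29.1 km
Site B: residuals MNV 41.6, HOPS 67.1, ISA 93.6 → max 93.6 km
Site C: residuals MNV 178.7, HOPS 192.5, ISA 161.6 → max 192.5 km
Site D: residuals MNV 0.0, HOPS 0.0, ISA 0.0 → max 0.0 km
Site E: residuals MNV 125.6, HOPS 241.2, ISA 155.0 → max 241.2 km
Only Site D has all residuals ≈ 0.

Site D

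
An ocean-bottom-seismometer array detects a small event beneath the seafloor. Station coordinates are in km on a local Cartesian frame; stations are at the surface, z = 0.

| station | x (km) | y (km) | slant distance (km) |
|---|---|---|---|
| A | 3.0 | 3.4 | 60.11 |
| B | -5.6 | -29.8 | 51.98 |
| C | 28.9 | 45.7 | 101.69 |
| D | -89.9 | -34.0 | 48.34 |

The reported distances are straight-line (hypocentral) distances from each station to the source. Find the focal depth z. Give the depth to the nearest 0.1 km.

Each station gives a sphere (x−x_i)² + (y−y_i)² + z² = d_i² (stations at z=0).
Subtracting the A sphere from B and C: z² cancels, leaving linear equations in x and y:
-17.2 x − 66.4 y = 1810.13
51.8 x + 84.6 y = -3824.50
Solving: x ≈ -50.801, y ≈ -14.102 km (keep extra digits for the depth step; rounded: -50.8, -14.1).
Then from the A sphere: z² = 60.11² − (x − 3.0)² − (y − 3.4)² with x = -50.801, y = -14.102, so z ≈ 20.306 ≈ 20.3 km.
Check against D (with the unrounded solution): distance 48.34 ≈ 48.34 km. ✓

20.3 km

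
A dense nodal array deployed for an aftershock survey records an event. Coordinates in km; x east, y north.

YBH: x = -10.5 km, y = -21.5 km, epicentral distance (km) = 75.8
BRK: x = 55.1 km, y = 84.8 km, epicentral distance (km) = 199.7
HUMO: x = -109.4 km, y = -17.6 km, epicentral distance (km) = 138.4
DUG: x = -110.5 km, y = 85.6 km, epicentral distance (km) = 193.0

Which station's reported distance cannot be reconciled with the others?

HUMO

Solve using three stations at a time. Using YBH, BRK, DUG (subtract circle equations pairwise → linear system) gives (x, y) ≈ (-36.5, -92.6).
Distances from that point to each station vs reported:
  YBH: calculated 75.7 vs reported 75.8 → residual 0.1 km
  BRK: calculated 199.7 vs reported 199.7 → residual 0.0 km
  HUMO: calculated 104.6 vs reported 138.4 → residual 33.8 km
  DUG: calculated 193.0 vs reported 193.0 → residual 0.0 km
YBH, BRK, DUG are mutually consistent (residuals ≈ 0); HUMO is off by 33.8 km.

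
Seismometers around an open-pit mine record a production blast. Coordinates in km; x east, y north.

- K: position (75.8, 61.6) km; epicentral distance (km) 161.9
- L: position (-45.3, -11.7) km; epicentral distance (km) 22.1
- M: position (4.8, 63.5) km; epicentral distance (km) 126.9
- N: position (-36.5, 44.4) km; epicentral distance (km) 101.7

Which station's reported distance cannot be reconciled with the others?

Solve using three stations at a time. Using K, M, N (subtract circle equations pairwise → linear system) gives (x, y) ≈ (-34.1, -57.4).
Distances from that point to each station vs reported:
  K: calculated 162.0 vs reported 161.9 → residual 0.1 km
  L: calculated 47.1 vs reported 22.1 → residual 25.0 km
  M: calculated 127.0 vs reported 126.9 → residual 0.1 km
  N: calculated 101.8 vs reported 101.7 → residual 0.1 km
K, M, N are mutually consistent (residuals ≈ 0); L is off by 25.0 km.

L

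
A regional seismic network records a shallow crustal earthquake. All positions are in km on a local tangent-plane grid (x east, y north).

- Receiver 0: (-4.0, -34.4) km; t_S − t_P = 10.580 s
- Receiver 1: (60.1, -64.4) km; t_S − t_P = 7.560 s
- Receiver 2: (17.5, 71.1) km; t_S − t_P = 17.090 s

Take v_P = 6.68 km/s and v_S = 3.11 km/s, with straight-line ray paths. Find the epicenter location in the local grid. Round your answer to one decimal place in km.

(56.0, -20.6)

Distance from S−P lag: d = Δt · v_P v_S / (v_P − v_S) = Δt · (6.68·3.11)/(6.68−3.11) ≈ 5.8193·Δt.
So d_Receiver 0 = 61.57, d_Receiver 1 = 43.99, d_Receiver 2 = 99.45 km.
Circle about each station: (x + 4.0)² + (y + 34.4)² = 61.57²; (x − 60.1)² + (y + 64.4)² = 43.99²; (x − 17.5)² + (y − 71.1)² = 99.45².
Subtracting the Receiver 0 equation from the Receiver 1 and Receiver 2 equations removes the quadratic terms:
128.2 x − 60.0 y = 8415.75
43.0 x + 211.0 y = -1937.34
Solving the 2×2 system: x ≈ 56.0, y ≈ -20.6 km.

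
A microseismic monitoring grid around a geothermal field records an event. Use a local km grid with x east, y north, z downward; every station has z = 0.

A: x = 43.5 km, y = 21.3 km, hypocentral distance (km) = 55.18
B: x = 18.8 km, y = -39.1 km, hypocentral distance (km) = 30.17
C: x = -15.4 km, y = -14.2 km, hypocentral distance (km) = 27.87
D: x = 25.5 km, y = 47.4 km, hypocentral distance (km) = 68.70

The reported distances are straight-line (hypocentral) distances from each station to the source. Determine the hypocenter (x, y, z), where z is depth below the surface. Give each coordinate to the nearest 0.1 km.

Each station gives a sphere (x−x_i)² + (y−y_i)² + z² = d_i² (stations at z=0).
Subtracting the A sphere from B and C: z² cancels, leaving linear equations in x and y:
-49.4 x − 120.8 y = 1670.91
-117.8 x − 71.0 y = 360.96
Solving: x ≈ 6.997, y ≈ -16.694 km (keep extra digits for the depth step; rounded: 7.0, -16.7).
Then from the A sphere: z² = 55.18² − (x − 43.5)² − (y − 21.3)² with x = 6.997, y = -16.694, so z ≈ 16.396 ≈ 16.4 km.
Check against D (with the unrounded solution): distance 68.70 ≈ 68.70 km. ✓

(7.0, -16.7, 16.4)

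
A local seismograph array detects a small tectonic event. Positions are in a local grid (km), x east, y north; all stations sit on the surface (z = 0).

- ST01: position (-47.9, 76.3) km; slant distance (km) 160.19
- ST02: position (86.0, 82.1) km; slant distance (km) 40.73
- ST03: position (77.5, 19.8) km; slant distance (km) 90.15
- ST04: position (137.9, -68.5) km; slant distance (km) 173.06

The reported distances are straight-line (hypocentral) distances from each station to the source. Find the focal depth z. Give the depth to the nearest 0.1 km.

z ≈ 29.8 km

Each station gives a sphere (x−x_i)² + (y−y_i)² + z² = d_i² (stations at z=0).
Subtracting the ST01 sphere from ST02 and ST03: z² cancels, leaving linear equations in x and y:
267.8 x + 11.6 y = 30022.21
250.8 x − 113.0 y = 15816.00
Solving: x ≈ 107.805, y ≈ 99.306 km (keep extra digits for the depth step; rounded: 107.8, 99.3).
Then from the ST01 sphere: z² = 160.19² − (x + 47.9)² − (y − 76.3)² with x = 107.805, y = 99.306, so z ≈ 29.791 ≈ 29.8 km.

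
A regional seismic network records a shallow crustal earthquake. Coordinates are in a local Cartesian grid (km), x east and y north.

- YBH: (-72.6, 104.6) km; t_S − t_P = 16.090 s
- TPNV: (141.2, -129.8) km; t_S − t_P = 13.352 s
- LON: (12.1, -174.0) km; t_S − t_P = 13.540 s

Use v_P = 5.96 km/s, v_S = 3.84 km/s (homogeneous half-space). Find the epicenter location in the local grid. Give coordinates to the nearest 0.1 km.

(37.2, -30.0)

Distance from S−P lag: d = Δt · v_P v_S / (v_P − v_S) = Δt · (5.96·3.84)/(5.96−3.84) ≈ 10.7955·Δt.
So d_YBH = 173.70, d_TPNV = 144.14, d_LON = 146.17 km.
Circle about each station: (x + 72.6)² + (y − 104.6)² = 173.70²; (x − 141.2)² + (y + 129.8)² = 144.14²; (x − 12.1)² + (y + 174.0)² = 146.17².
Subtracting the YBH equation from the TPNV and LON equations removes the quadratic terms:
427.6 x − 468.8 y = 29968.91
169.4 x − 557.2 y = 23016.51
Solving the 2×2 system: x ≈ 37.2, y ≈ -30.0 km.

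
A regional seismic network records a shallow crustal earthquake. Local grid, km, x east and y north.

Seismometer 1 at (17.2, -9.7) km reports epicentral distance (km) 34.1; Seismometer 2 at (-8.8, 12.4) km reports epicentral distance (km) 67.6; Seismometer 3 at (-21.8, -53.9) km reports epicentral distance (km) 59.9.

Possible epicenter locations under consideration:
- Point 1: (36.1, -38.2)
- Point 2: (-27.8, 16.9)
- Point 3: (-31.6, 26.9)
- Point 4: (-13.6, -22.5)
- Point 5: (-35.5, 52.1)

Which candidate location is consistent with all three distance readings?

For each candidate, compare |candidate − station| to the reported distance:
Point 1: residuals Seismometer 1 0.1, Seismometer 2 0.0, Seismometer 3 0.1 → max 0.1 km
Point 2: residuals Seismometer 1 18.2, Seismometer 2 48.1, Seismometer 3 11.2 → max 48.1 km
Point 3: residuals Seismometer 1 26.9, Seismometer 2 40.6, Seismometer 3 21.5 → max 40.6 km
Point 4: residuals Seismometer 1 0.7, Seismometer 2 32.4, Seismometer 3 27.4 → max 32.4 km
Point 5: residuals Seismometer 1 47.1, Seismometer 2 19.8, Seismometer 3 47.0 → max 47.1 km
Only Point 1 has all residuals ≈ 0.

Point 1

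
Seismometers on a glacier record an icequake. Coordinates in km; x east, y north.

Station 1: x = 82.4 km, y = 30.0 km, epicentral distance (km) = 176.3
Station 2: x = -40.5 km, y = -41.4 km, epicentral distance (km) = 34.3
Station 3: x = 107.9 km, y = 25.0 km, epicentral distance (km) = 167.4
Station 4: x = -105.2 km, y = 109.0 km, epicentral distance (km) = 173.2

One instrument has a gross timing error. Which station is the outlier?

Solve using three stations at a time. Using Station 1, Station 2, Station 4 (subtract circle equations pairwise → linear system) gives (x, y) ≈ (-69.0, -60.3).
Distances from that point to each station vs reported:
  Station 1: calculated 176.3 vs reported 176.3 → residual 0.0 km
  Station 2: calculated 34.2 vs reported 34.3 → residual 0.1 km
  Station 3: calculated 196.4 vs reported 167.4 → residual 29.0 km
  Station 4: calculated 173.2 vs reported 173.2 → residual 0.0 km
Station 1, Station 2, Station 4 are mutually consistent (residuals ≈ 0); Station 3 is off by 29.0 km.

Station 3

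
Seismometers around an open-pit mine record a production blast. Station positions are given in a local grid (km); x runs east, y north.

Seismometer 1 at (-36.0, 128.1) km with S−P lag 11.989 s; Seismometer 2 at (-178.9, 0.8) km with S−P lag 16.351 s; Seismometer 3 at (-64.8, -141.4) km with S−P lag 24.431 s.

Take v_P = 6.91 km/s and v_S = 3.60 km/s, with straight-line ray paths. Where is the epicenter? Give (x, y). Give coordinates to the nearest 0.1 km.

Distance from S−P lag: d = Δt · v_P v_S / (v_P − v_S) = Δt · (6.91·3.60)/(6.91−3.60) ≈ 7.5154·Δt.
So d_Seismometer 1 = 90.10, d_Seismometer 2 = 122.88, d_Seismometer 3 = 183.61 km.
Circle about each station: (x + 36.0)² + (y − 128.1)² = 90.10²; (x + 178.9)² + (y − 0.8)² = 122.88²; (x + 64.8)² + (y + 141.4)² = 183.61².
Subtracting pairs of circle equations eliminates x²+y² and gives linear equations (the radical axes):
-285.8 x − 254.6 y = 7318.76
-57.6 x − 539.0 y = -19107.23
Solving the 2×2 system: x ≈ -63.2, y ≈ 42.2 km.

x ≈ -63.2 km, y ≈ 42.2 km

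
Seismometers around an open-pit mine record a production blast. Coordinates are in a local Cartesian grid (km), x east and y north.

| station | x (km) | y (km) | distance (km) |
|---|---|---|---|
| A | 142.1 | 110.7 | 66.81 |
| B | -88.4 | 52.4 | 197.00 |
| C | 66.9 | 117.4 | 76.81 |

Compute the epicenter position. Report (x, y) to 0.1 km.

108.6 km east, 52.9 km north

Circle about each station: (x − 142.1)² + (y − 110.7)² = 66.81²; (x + 88.4)² + (y − 52.4)² = 197.00²; (x − 66.9)² + (y − 117.4)² = 76.81².
Subtracting the A equation from the B and C equations removes the quadratic terms:
-461.0 x − 116.6 y = -56232.00
-150.4 x + 13.4 y = -15624.73
Solving the 2×2 system: x ≈ 108.6, y ≈ 52.9 km.
Check against A (with the unrounded x, y): √((x − 142.1)²+(y − 110.7)²) = 66.81 ≈ 66.81 km. ✓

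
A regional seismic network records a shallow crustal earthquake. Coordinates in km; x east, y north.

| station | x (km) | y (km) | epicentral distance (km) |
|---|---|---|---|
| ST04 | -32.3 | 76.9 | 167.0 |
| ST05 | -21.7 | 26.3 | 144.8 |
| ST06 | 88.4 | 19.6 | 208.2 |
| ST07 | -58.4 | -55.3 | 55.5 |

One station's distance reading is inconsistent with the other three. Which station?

ST04

Solve using three stations at a time. Using ST05, ST06, ST07 (subtract circle equations pairwise → linear system) gives (x, y) ≈ (-76.2, -107.8).
Distances from that point to each station vs reported:
  ST04: calculated 189.9 vs reported 167.0 → residual 22.9 km
  ST05: calculated 144.8 vs reported 144.8 → residual 0.0 km
  ST06: calculated 208.2 vs reported 208.2 → residual 0.0 km
  ST07: calculated 55.5 vs reported 55.5 → residual 0.0 km
ST05, ST06, ST07 are mutually consistent (residuals ≈ 0); ST04 is off by 22.9 km.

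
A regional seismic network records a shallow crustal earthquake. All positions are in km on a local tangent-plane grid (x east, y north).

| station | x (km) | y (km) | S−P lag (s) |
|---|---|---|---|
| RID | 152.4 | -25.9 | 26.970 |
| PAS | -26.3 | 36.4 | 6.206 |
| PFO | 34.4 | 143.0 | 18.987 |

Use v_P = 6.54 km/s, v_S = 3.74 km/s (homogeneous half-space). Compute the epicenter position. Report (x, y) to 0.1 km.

Distance from S−P lag: d = Δt · v_P v_S / (v_P − v_S) = Δt · (6.54·3.74)/(6.54−3.74) ≈ 8.7356·Δt.
So d_RID = 235.60, d_PAS = 54.21, d_PFO = 165.86 km.
Circle about each station: (x − 152.4)² + (y + 25.9)² = 235.60²; (x + 26.3)² + (y − 36.4)² = 54.21²; (x − 34.4)² + (y − 143.0)² = 165.86².
Subtracting the RID equation from the PAS and PFO equations removes the quadratic terms:
-357.4 x + 124.6 y = 30688.72
-236.0 x + 337.8 y = 25733.61
Solving the 2×2 system: x ≈ -78.4, y ≈ 21.4 km.
Check against RID (with the unrounded x, y): √((x − 152.4)²+(y + 25.9)²) = 235.60 ≈ 235.60 km. ✓

(-78.4, 21.4)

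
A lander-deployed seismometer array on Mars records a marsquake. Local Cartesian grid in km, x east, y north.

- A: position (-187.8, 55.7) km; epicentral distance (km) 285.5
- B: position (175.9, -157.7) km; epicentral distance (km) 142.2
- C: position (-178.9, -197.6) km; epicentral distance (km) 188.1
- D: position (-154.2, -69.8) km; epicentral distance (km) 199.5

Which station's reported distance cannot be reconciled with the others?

Solve using three stations at a time. Using A, B, D (subtract circle equations pairwise → linear system) gives (x, y) ≈ (39.7, -116.8).
Distances from that point to each station vs reported:
  A: calculated 285.5 vs reported 285.5 → residual 0.0 km
  B: calculated 142.2 vs reported 142.2 → residual 0.0 km
  C: calculated 233.0 vs reported 188.1 → residual 44.9 km
  D: calculated 199.5 vs reported 199.5 → residual 0.0 km
A, B, D are mutually consistent (residuals ≈ 0); C is off by 44.9 km.

C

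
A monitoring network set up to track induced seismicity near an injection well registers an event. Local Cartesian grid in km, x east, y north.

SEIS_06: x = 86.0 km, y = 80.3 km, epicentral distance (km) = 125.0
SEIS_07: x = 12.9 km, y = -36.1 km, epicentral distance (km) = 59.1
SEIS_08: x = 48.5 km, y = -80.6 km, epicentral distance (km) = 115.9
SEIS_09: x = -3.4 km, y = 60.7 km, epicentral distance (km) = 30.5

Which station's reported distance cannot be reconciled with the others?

SEIS_09

Solve using three stations at a time. Using SEIS_06, SEIS_07, SEIS_08 (subtract circle equations pairwise → linear system) gives (x, y) ≈ (-19.4, 13.2).
Distances from that point to each station vs reported:
  SEIS_06: calculated 124.9 vs reported 125.0 → residual 0.1 km
  SEIS_07: calculated 59.0 vs reported 59.1 → residual 0.1 km
  SEIS_08: calculated 115.8 vs reported 115.9 → residual 0.1 km
  SEIS_09: calculated 50.1 vs reported 30.5 → residual 19.6 km
SEIS_06, SEIS_07, SEIS_08 are mutually consistent (residuals ≈ 0); SEIS_09 is off by 19.6 km.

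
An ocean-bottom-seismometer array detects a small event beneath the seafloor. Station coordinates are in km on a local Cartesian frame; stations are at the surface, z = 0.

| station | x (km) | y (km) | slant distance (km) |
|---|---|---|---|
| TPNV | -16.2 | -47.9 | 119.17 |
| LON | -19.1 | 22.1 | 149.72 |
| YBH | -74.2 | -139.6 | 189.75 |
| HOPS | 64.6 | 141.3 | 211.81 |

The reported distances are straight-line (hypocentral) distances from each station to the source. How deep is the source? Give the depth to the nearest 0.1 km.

depth ≈ 18.6 km

Each station gives a sphere (x−x_i)² + (y−y_i)² + z² = d_i² (stations at z=0).
Subtracting the TPNV sphere from LON and YBH: z² cancels, leaving linear equations in x and y:
-5.8 x + 140.0 y = -9918.22
-116.0 x − 183.4 y = 633.38
Solving: x ≈ 99.998, y ≈ -66.702 km (keep extra digits for the depth step; rounded: 100.0, -66.7).
Then from the TPNV sphere: z² = 119.17² − (x + 16.2)² − (y + 47.9)² with x = 99.998, y = -66.702, so z ≈ 18.601 ≈ 18.6 km.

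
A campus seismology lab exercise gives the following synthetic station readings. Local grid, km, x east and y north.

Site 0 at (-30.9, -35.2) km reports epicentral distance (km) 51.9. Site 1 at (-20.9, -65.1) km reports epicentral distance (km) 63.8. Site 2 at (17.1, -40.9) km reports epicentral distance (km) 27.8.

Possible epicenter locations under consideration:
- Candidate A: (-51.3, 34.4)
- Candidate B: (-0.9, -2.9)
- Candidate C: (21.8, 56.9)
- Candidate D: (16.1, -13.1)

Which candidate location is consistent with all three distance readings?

For each candidate, compare |candidate − station| to the reported distance:
Candidate A: residuals Site 0 20.6, Site 1 40.2, Site 2 73.9 → max 73.9 km
Candidate B: residuals Site 0 7.8, Site 1 1.5, Site 2 14.2 → max 14.2 km
Candidate C: residuals Site 0 54.2, Site 1 65.5, Site 2 70.1 → max 70.1 km
Candidate D: residuals Site 0 0.0, Site 1 0.0, Site 2 0.0 → max 0.0 km
Only Candidate D has all residuals ≈ 0.

Candidate D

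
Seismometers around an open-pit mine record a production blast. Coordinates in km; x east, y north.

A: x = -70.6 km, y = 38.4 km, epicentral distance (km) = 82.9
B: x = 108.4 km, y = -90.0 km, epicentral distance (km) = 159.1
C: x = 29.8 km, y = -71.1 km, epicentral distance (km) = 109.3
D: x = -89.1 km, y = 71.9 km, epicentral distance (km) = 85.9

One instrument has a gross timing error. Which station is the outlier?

Solve using three stations at a time. Using A, B, C (subtract circle equations pairwise → linear system) gives (x, y) ≈ (12.3, 36.8).
Distances from that point to each station vs reported:
  A: calculated 82.9 vs reported 82.9 → residual 0.0 km
  B: calculated 159.1 vs reported 159.1 → residual 0.0 km
  C: calculated 109.3 vs reported 109.3 → residual 0.0 km
  D: calculated 107.3 vs reported 85.9 → residual 21.4 km
A, B, C are mutually consistent (residuals ≈ 0); D is off by 21.4 km.

D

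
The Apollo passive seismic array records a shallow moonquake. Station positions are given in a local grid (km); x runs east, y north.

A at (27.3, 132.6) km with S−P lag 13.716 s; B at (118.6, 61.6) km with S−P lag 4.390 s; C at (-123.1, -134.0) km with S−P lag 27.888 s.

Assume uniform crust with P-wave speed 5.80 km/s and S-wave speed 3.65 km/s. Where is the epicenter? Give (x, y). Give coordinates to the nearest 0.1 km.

Distance from S−P lag: d = Δt · v_P v_S / (v_P − v_S) = Δt · (5.80·3.65)/(5.80−3.65) ≈ 9.8465·Δt.
So d_A = 135.05, d_B = 43.23, d_C = 274.60 km.
Circle about each station: (x − 27.3)² + (y − 132.6)² = 135.05²; (x − 118.6)² + (y − 61.6)² = 43.23²; (x + 123.1)² + (y + 134.0)² = 274.60².
Subtracting the A equation from the B and C equations removes the quadratic terms:
182.6 x − 142.0 y = 15902.14
-300.8 x − 533.2 y = -42385.10
Solving the 2×2 system: x ≈ 103.5, y ≈ 21.1 km.
Check against A (with the unrounded x, y): √((x − 27.3)²+(y − 132.6)²) = 135.05 ≈ 135.05 km. ✓

103.5 km east, 21.1 km north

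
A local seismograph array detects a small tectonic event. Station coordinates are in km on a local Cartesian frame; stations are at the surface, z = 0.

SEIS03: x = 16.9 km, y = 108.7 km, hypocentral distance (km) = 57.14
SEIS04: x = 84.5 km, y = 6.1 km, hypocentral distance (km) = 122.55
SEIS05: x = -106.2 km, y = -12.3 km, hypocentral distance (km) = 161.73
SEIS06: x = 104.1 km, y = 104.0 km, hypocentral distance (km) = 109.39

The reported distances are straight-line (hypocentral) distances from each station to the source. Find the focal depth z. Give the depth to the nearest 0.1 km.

z ≈ 52.6 km

Each station gives a sphere (x−x_i)² + (y−y_i)² + z² = d_i² (stations at z=0).
Subtracting the SEIS03 sphere from SEIS04 and SEIS05: z² cancels, leaving linear equations in x and y:
135.2 x − 205.2 y = -16677.36
-246.2 x − 242.0 y = -23563.18
Solving: x ≈ 9.602, y ≈ 87.600 km (keep extra digits for the depth step; rounded: 9.6, 87.6).
Then from the SEIS03 sphere: z² = 57.14² − (x − 16.9)² − (y − 108.7)² with x = 9.602, y = 87.600, so z ≈ 52.598 ≈ 52.6 km.
Check against SEIS06 (with the unrounded solution): distance 109.39 ≈ 109.39 km. ✓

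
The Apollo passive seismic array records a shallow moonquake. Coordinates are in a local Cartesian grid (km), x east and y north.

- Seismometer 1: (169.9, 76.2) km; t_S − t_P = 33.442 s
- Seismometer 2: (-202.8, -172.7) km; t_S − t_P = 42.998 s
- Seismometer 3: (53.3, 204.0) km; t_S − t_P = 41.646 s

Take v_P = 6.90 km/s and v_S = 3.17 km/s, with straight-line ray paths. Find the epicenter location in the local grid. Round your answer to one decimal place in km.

Distance from S−P lag: d = Δt · v_P v_S / (v_P − v_S) = Δt · (6.90·3.17)/(6.90−3.17) ≈ 5.8641·Δt.
So d_Seismometer 1 = 196.11, d_Seismometer 2 = 252.14, d_Seismometer 3 = 244.22 km.
Circle about each station: (x − 169.9)² + (y − 76.2)² = 196.11²; (x + 202.8)² + (y + 172.7)² = 252.14²; (x − 53.3)² + (y − 204.0)² = 244.22².
Subtracting the Seismometer 1 equation from the Seismometer 2 and Seismometer 3 equations removes the quadratic terms:
-745.4 x − 497.8 y = 11165.23
-233.2 x + 255.6 y = -11399.84
Solving the 2×2 system: x ≈ 9.2, y ≈ -36.2 km.

x ≈ 9.2 km, y ≈ -36.2 km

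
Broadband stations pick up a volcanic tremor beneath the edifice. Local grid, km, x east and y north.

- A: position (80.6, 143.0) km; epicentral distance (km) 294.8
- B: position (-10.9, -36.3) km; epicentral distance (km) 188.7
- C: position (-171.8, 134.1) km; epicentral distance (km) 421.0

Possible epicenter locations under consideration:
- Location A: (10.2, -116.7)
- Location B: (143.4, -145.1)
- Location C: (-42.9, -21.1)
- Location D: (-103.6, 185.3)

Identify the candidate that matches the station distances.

Location B

For each candidate, compare |candidate − station| to the reported distance:
Location A: residuals A 25.7, B 105.6, C 111.1 → max 111.1 km
Location B: residuals A 0.1, B 0.1, C 0.1 → max 0.1 km
Location C: residuals A 89.4, B 153.3, C 219.3 → max 219.3 km
Location D: residuals A 105.8, B 51.5, C 335.7 → max 335.7 km
Only Location B has all residuals ≈ 0.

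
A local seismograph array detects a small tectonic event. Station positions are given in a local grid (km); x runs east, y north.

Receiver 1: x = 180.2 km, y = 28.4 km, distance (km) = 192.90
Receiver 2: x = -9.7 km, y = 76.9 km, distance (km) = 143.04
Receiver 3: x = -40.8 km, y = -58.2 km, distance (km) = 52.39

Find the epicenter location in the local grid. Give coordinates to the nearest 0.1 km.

x ≈ 11.2 km, y ≈ -64.6 km

Circle about each station: (x − 180.2)² + (y − 28.4)² = 192.90²; (x + 9.7)² + (y − 76.9)² = 143.04²; (x + 40.8)² + (y + 58.2)² = 52.39².
Subtracting the Receiver 1 equation from the Receiver 2 and Receiver 3 equations removes the quadratic terms:
-379.8 x + 97.0 y = -10520.93
-442.0 x − 173.2 y = 6238.98
Solving the 2×2 system: x ≈ 11.2, y ≈ -64.6 km.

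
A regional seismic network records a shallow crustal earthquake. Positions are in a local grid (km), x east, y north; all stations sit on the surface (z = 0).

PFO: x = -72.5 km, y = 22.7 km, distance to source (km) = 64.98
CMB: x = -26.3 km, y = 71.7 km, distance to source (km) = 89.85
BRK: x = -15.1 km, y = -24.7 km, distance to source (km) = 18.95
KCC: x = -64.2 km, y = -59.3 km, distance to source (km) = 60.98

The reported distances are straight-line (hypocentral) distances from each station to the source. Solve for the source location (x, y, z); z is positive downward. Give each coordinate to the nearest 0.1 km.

Each station gives a sphere (x−x_i)² + (y−y_i)² + z² = d_i² (stations at z=0).
Subtracting the PFO sphere from CMB and BRK: z² cancels, leaving linear equations in x and y:
92.4 x + 98.0 y = -3789.58
114.8 x − 94.8 y = -1070.14
Solving: x ≈ -23.195, y ≈ -16.800 km (keep extra digits for the depth step; rounded: -23.2, -16.8).
Then from the PFO sphere: z² = 64.98² − (x + 72.5)² − (y − 22.7)² with x = -23.195, y = -16.800, so z ≈ 15.204 ≈ 15.2 km.
Check against KCC (with the unrounded solution): distance 60.98 ≈ 60.98 km. ✓

x ≈ -23.2 km, y ≈ -16.8 km, depth ≈ 15.2 km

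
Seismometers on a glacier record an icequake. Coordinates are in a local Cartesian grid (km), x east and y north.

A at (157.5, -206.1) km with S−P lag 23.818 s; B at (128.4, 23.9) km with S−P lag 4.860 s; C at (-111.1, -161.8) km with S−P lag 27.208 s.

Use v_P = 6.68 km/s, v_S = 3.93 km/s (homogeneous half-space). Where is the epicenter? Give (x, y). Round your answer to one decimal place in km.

Distance from S−P lag: d = Δt · v_P v_S / (v_P − v_S) = Δt · (6.68·3.93)/(6.68−3.93) ≈ 9.5463·Δt.
So d_A = 227.37, d_B = 46.40, d_C = 259.74 km.
Circle about each station: (x − 157.5)² + (y + 206.1)² = 227.37²; (x − 128.4)² + (y − 23.9)² = 46.40²; (x + 111.1)² + (y + 161.8)² = 259.74².
Subtracting pairs of circle equations eliminates x²+y² and gives linear equations (the radical axes):
-58.2 x + 460.0 y = -681.53
-537.2 x + 88.6 y = -44528.76
Solving the 2×2 system: x ≈ 84.4, y ≈ 9.2 km.
Check against A (with the unrounded x, y): √((x − 157.5)²+(y + 206.1)²) = 227.37 ≈ 227.37 km. ✓

(84.4, 9.2)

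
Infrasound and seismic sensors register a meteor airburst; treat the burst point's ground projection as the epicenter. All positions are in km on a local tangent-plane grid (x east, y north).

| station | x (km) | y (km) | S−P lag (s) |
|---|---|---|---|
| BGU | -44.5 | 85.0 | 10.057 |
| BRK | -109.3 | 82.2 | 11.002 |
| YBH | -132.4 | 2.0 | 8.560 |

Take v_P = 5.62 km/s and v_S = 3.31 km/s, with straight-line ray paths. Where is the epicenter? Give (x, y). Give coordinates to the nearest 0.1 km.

-63.6 km east, 6.3 km north

Distance from S−P lag: d = Δt · v_P v_S / (v_P − v_S) = Δt · (5.62·3.31)/(5.62−3.31) ≈ 8.0529·Δt.
So d_BGU = 80.99, d_BRK = 88.60, d_YBH = 68.93 km.
Circle about each station: (x + 44.5)² + (y − 85.0)² = 80.99²; (x + 109.3)² + (y − 82.2)² = 88.60²; (x + 132.4)² + (y − 2.0)² = 68.93².
Subtracting the BGU equation from the BRK and YBH equations removes the quadratic terms:
-129.6 x − 5.6 y = 8207.50
-175.8 x − 166.0 y = 10136.55
Solving the 2×2 system: x ≈ -63.6, y ≈ 6.3 km.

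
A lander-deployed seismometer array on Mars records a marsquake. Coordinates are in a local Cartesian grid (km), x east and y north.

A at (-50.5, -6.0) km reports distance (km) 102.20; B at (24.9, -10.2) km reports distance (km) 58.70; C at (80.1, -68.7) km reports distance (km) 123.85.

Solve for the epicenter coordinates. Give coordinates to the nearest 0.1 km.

(36.7, 47.3)

Circle about each station: (x + 50.5)² + (y + 6.0)² = 102.20²; (x − 24.9)² + (y + 10.2)² = 58.70²; (x − 80.1)² + (y + 68.7)² = 123.85².
Subtracting the A equation from the B and C equations removes the quadratic terms:
150.8 x − 8.4 y = 5136.95
261.2 x − 125.4 y = 3655.47
Solving the 2×2 system: x ≈ 36.7, y ≈ 47.3 km.
Check against A (with the unrounded x, y): √((x + 50.5)²+(y + 6.0)²) = 102.19 ≈ 102.20 km. ✓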